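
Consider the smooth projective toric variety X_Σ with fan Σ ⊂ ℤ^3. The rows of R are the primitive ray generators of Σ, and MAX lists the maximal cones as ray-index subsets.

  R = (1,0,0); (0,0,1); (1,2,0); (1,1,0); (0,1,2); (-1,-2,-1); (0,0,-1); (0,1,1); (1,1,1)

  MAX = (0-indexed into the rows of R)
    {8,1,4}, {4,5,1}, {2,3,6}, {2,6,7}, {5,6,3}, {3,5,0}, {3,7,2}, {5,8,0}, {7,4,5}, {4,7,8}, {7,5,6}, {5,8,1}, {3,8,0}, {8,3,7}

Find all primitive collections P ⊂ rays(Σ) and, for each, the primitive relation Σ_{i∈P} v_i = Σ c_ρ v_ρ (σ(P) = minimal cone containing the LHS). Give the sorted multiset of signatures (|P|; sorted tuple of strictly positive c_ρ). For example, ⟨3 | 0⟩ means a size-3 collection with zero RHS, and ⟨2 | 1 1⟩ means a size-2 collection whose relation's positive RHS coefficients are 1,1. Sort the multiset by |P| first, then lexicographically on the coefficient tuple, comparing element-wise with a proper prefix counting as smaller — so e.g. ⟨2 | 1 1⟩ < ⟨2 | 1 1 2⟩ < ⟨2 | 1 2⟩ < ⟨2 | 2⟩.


Primitive collections (20):

  • {1,6}:  v_{1} + v_{6} = 0  ⇒ sig = ⟨2 | 0⟩
  • {0,7}:  v_{0} + v_{7} = v_{8}  ⇒ sig = ⟨2 | 1⟩
  • {1,3}:  v_{1} + v_{3} = v_{8}  ⇒ sig = ⟨2 | 1⟩
  • {1,7}:  v_{1} + v_{7} = v_{4}  ⇒ sig = ⟨2 | 1⟩
  • {2,5}:  v_{2} + v_{5} = v_{6}  ⇒ sig = ⟨2 | 1⟩
  • {4,6}:  v_{4} + v_{6} = v_{7}  ⇒ sig = ⟨2 | 1⟩
  • {6,8}:  v_{6} + v_{8} = v_{3}  ⇒ sig = ⟨2 | 1⟩
  • {0,4}:  v_{0} + v_{4} = v_{1} + v_{8}  ⇒ sig = ⟨2 | 1 1⟩
  • {1,2}:  v_{1} + v_{2} = v_{3} + v_{7}  ⇒ sig = ⟨2 | 1 1⟩
  • {3,4}:  v_{3} + v_{4} = v_{7} + v_{8}  ⇒ sig = ⟨2 | 1 1⟩
  • {0,1}:  v_{0} + v_{1} = v_{5} + 2·v_{8}  ⇒ sig = ⟨2 | 1 2⟩
  • {0,6}:  v_{0} + v_{6} = 2·v_{3} + v_{5}  ⇒ sig = ⟨2 | 1 2⟩
  • {2,4}:  v_{2} + v_{4} = v_{3} + 2·v_{7}  ⇒ sig = ⟨2 | 1 2⟩
  • {2,8}:  v_{2} + v_{8} = 2·v_{3} + v_{7}  ⇒ sig = ⟨2 | 1 2⟩
  • {0,2}:  v_{0} + v_{2} = 2·v_{3}  ⇒ sig = ⟨2 | 2⟩
  • {3,5,7}:  v_{3} + v_{5} + v_{7} = 0  ⇒ sig = ⟨3 | 0⟩
  • {3,5,8}:  v_{3} + v_{5} + v_{8} = v_{0}  ⇒ sig = ⟨3 | 1⟩
  • {3,6,7}:  v_{3} + v_{6} + v_{7} = v_{2}  ⇒ sig = ⟨3 | 1⟩
  • {5,7,8}:  v_{5} + v_{7} + v_{8} = v_{1}  ⇒ sig = ⟨3 | 1⟩
  • {4,5,8}:  v_{4} + v_{5} + v_{8} = 2·v_{1}  ⇒ sig = ⟨3 | 2⟩

Sorted signature multiset PRS(X):
    |P|=2: 15 collections, coeffs (), (1), (1), (1), (1), (1), (1), (1,1), (1,1), (1,1), (1,2), (1,2), (1,2), (1,2), (2)
    |P|=3: 5 collections, coeffs (), (1), (1), (1), (2)


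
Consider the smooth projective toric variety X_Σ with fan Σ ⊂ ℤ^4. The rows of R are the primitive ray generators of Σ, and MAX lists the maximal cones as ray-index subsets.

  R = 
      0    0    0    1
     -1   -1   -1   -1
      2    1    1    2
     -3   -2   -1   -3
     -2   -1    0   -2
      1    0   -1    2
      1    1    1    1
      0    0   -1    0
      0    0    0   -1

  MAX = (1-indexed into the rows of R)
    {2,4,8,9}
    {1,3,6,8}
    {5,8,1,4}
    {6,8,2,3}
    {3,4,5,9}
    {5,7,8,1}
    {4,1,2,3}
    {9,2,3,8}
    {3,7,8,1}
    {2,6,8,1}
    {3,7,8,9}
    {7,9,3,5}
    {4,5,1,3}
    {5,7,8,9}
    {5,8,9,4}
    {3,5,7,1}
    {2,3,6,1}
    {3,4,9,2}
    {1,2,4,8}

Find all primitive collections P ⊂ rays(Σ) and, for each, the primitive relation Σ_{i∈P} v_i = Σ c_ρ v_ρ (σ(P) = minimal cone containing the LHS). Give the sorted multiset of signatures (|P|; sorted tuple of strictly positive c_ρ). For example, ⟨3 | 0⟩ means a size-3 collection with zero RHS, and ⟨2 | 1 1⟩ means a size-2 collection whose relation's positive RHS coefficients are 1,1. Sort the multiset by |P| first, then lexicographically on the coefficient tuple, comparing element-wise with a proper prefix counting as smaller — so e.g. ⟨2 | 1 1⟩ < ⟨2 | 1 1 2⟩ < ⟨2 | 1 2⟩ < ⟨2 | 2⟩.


|primitive collections| = 11. Relations:

  • {1,9}:  v_{1} + v_{9} = 0 — sig = ⟨2 | 0⟩
  • {2,7}:  v_{2} + v_{7} = 0 — sig = ⟨2 | 0⟩
  • {2,5}:  v_{2} + v_{5} = v_{4} — sig = ⟨2 | 1⟩
  • {4,7}:  v_{4} + v_{7} = v_{5} — sig = ⟨2 | 1⟩
  • {5,6}:  v_{5} + v_{6} = v_{1} + v_{2} — sig = ⟨2 | 1 1⟩
  • {6,7}:  v_{6} + v_{7} = v_{1} + v_{3} + v_{8} — sig = ⟨2 | 1 1 1⟩
  • {6,9}:  v_{6} + v_{9} = v_{2} + v_{3} + v_{8} — sig = ⟨2 | 1 1 1⟩
  • {4,6}:  v_{4} + v_{6} = v_{1} + 2·v_{2} — sig = ⟨2 | 1 2⟩
  • {3,5,8}:  v_{3} + v_{5} + v_{8} = 0 — sig = ⟨3 | 0⟩
  • {3,4,8}:  v_{3} + v_{4} + v_{8} = v_{2} — sig = ⟨3 | 1⟩
  • {1,2,3,8}:  v_{1} + v_{2} + v_{3} + v_{8} = v_{6} — sig = ⟨4 | 1⟩

so the primitive-relation signature multiset is
[⟨2 | 0⟩, ⟨2 | 0⟩, ⟨2 | 1⟩, ⟨2 | 1⟩, ⟨2 | 1 1⟩, ⟨2 | 1 1 1⟩, ⟨2 | 1 1 1⟩, ⟨2 | 1 2⟩, ⟨3 | 0⟩, ⟨3 | 1⟩, ⟨4 | 1⟩]


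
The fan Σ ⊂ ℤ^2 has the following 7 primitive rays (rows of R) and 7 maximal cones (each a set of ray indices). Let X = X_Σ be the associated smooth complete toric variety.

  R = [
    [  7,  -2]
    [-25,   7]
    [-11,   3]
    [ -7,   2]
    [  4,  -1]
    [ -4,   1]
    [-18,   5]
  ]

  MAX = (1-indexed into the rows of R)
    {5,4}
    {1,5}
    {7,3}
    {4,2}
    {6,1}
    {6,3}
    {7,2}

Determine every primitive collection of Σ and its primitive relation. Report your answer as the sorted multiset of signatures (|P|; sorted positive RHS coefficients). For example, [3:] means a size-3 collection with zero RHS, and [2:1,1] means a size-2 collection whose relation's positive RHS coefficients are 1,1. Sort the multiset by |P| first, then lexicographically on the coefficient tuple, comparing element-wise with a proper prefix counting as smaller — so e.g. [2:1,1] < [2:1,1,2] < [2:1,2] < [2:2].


Σ has 14 primitive collections:

  P = {1,4}:  v_{1} + v_{4} = 0 — sig = [2:]
  P = {5,6}:  v_{5} + v_{6} = 0 — sig = [2:]
  P = {1,2}:  v_{1} + v_{2} = v_{7} — sig = [2:1]
  P = {1,3}:  v_{1} + v_{3} = v_{6} — sig = [2:1]
  P = {1,7}:  v_{1} + v_{7} = v_{3} — sig = [2:1]
  P = {3,4}:  v_{3} + v_{4} = v_{7} — sig = [2:1]
  P = {3,5}:  v_{3} + v_{5} = v_{4} — sig = [2:1]
  P = {4,6}:  v_{4} + v_{6} = v_{3} — sig = [2:1]
  P = {4,7}:  v_{4} + v_{7} = v_{2} — sig = [2:1]
  P = {2,6}:  v_{2} + v_{6} = v_{3} + v_{7} — sig = [2:1,1]
  P = {2,3}:  v_{2} + v_{3} = 2·v_{7} — sig = [2:2]
  P = {5,7}:  v_{5} + v_{7} = 2·v_{4} — sig = [2:2]
  P = {6,7}:  v_{6} + v_{7} = 2·v_{3} — sig = [2:2]
  P = {2,5}:  v_{2} + v_{5} = 3·v_{4} — sig = [2:3]

Hence PRS(X_Σ) =
    [2:]
    [2:]
    [2:1]
    [2:1]
    [2:1]
    [2:1]
    [2:1]
    [2:1]
    [2:1]
    [2:1,1]
    [2:2]
    [2:2]
    [2:2]
    [2:3]


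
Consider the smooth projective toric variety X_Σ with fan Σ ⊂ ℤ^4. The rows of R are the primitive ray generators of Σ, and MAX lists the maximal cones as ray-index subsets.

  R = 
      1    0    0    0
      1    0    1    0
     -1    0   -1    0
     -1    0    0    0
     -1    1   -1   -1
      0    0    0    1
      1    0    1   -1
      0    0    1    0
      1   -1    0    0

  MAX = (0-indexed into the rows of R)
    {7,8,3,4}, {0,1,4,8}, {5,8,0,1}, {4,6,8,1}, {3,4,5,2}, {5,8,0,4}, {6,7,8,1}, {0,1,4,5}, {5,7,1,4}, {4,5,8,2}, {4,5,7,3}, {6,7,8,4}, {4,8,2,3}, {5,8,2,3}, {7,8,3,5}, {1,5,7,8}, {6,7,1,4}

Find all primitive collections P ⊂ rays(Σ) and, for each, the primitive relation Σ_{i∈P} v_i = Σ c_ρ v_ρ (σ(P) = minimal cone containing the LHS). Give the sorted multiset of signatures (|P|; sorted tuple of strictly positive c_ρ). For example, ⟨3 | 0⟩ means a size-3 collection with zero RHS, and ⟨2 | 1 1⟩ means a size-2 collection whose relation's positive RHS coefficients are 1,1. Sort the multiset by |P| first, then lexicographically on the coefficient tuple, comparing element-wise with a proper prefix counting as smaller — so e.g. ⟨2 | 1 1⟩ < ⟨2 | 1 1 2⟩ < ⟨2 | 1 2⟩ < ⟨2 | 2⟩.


14 minimal non-faces of Δ(Σ) (on 9 rays):

  • {0,3}:  v_{0} + v_{3} = 0  so sig = ⟨2 | 0⟩
  • {1,2}:  v_{1} + v_{2} = 0  so sig = ⟨2 | 0⟩
  • {0,7}:  v_{0} + v_{7} = v_{1}  so sig = ⟨2 | 1⟩
  • {1,3}:  v_{1} + v_{3} = v_{7}  so sig = ⟨2 | 1⟩
  • {2,7}:  v_{2} + v_{7} = v_{3}  so sig = ⟨2 | 1⟩
  • {5,6}:  v_{5} + v_{6} = v_{1}  so sig = ⟨2 | 1⟩
  • {0,2}:  v_{0} + v_{2} = v_{4} + v_{5} + v_{8}  so sig = ⟨2 | 1 1 1⟩
  • {2,6}:  v_{2} + v_{6} = v_{4} + v_{7} + v_{8}  so sig = ⟨2 | 1 1 1⟩
  • {0,6}:  v_{0} + v_{6} = 2·v_{1} + v_{4} + v_{8}  so sig = ⟨2 | 1 1 2⟩
  • {3,6}:  v_{3} + v_{6} = v_{4} + 2·v_{7} + v_{8}  so sig = ⟨2 | 1 1 2⟩
  • {4,5,7,8}:  v_{4} + v_{5} + v_{7} + v_{8} = 0  so sig = ⟨4 | 0⟩
  • {1,4,5,8}:  v_{1} + v_{4} + v_{5} + v_{8} = v_{0}  so sig = ⟨4 | 1⟩
  • {1,4,7,8}:  v_{1} + v_{4} + v_{7} + v_{8} = v_{6}  so sig = ⟨4 | 1⟩
  • {3,4,5,8}:  v_{3} + v_{4} + v_{5} + v_{8} = v_{2}  so sig = ⟨4 | 1⟩

Signatures (|P|; sorted positive RHS coefficients), sorted:
    ⟨2 | 0⟩
    ⟨2 | 0⟩
    ⟨2 | 1⟩
    ⟨2 | 1⟩
    ⟨2 | 1⟩
    ⟨2 | 1⟩
    ⟨2 | 1 1 1⟩
    ⟨2 | 1 1 1⟩
    ⟨2 | 1 1 2⟩
    ⟨2 | 1 1 2⟩
    ⟨4 | 0⟩
    ⟨4 | 1⟩
    ⟨4 | 1⟩
    ⟨4 | 1⟩


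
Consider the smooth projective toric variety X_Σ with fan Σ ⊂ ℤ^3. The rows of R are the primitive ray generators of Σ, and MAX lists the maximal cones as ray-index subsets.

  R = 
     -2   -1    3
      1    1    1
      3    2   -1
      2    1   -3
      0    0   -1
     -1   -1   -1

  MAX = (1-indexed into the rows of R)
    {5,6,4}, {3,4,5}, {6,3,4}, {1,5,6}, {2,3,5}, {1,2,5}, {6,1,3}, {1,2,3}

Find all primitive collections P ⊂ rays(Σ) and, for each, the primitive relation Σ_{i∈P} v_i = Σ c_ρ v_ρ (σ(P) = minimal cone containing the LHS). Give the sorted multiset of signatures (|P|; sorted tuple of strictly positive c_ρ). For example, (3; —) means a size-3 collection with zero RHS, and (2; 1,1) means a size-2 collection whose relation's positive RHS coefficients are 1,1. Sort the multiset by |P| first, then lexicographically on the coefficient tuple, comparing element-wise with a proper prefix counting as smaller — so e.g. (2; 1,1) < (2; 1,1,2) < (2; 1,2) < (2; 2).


Σ has 5 primitive collections:

  • {1,4}:  v_{1} + v_{4} = 0  ⇒ sig = (2; —)
  • {2,6}:  v_{2} + v_{6} = 0  ⇒ sig = (2; —)
  • {2,4}:  v_{2} + v_{4} = v_{3} + v_{5}  ⇒ sig = (2; 1,1)
  • {1,3,5}:  v_{1} + v_{3} + v_{5} = v_{2}  ⇒ sig = (3; 1)
  • {3,5,6}:  v_{3} + v_{5} + v_{6} = v_{4}  ⇒ sig = (3; 1)

Signatures (|P|; sorted positive RHS coefficients), sorted:
    |P|=2: 3 collections, coeffs (), (), (1,1)
    |P|=3: 2 collections, coeffs (1), (1)


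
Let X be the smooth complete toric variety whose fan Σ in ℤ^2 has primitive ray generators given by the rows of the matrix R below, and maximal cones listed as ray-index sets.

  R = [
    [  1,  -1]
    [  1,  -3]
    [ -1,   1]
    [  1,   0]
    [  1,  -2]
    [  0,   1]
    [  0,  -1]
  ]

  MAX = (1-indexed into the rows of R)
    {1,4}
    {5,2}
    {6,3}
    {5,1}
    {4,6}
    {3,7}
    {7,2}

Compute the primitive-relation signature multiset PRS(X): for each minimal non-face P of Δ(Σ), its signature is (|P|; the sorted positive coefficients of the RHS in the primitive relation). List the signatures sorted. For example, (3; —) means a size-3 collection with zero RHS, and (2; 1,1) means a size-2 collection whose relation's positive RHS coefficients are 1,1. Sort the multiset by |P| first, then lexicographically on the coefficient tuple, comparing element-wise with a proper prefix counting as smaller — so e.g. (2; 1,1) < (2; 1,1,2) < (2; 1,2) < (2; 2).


14 collections generate NE(X_Σ); each relation:

  P = {1,3}:  v_{1} + v_{3} = 0  →  sig = (2; —)
  P = {6,7}:  v_{6} + v_{7} = 0  →  sig = (2; —)
  P = {1,6}:  v_{1} + v_{6} = v_{4}  →  sig = (2; 1)
  P = {1,7}:  v_{1} + v_{7} = v_{5}  →  sig = (2; 1)
  P = {2,6}:  v_{2} + v_{6} = v_{5}  →  sig = (2; 1)
  P = {3,4}:  v_{3} + v_{4} = v_{6}  →  sig = (2; 1)
  P = {3,5}:  v_{3} + v_{5} = v_{7}  →  sig = (2; 1)
  P = {4,7}:  v_{4} + v_{7} = v_{1}  →  sig = (2; 1)
  P = {5,6}:  v_{5} + v_{6} = v_{1}  →  sig = (2; 1)
  P = {5,7}:  v_{5} + v_{7} = v_{2}  →  sig = (2; 1)
  P = {2,4}:  v_{2} + v_{4} = v_{1} + v_{5}  →  sig = (2; 1,1)
  P = {1,2}:  v_{1} + v_{2} = 2·v_{5}  →  sig = (2; 2)
  P = {2,3}:  v_{2} + v_{3} = 2·v_{7}  →  sig = (2; 2)
  P = {4,5}:  v_{4} + v_{5} = 2·v_{1}  →  sig = (2; 2)

Hence PRS(X_Σ) =
[(2; —), (2; —), (2; 1), (2; 1), (2; 1), (2; 1), (2; 1), (2; 1), (2; 1), (2; 1), (2; 1,1), (2; 2), (2; 2), (2; 2)]


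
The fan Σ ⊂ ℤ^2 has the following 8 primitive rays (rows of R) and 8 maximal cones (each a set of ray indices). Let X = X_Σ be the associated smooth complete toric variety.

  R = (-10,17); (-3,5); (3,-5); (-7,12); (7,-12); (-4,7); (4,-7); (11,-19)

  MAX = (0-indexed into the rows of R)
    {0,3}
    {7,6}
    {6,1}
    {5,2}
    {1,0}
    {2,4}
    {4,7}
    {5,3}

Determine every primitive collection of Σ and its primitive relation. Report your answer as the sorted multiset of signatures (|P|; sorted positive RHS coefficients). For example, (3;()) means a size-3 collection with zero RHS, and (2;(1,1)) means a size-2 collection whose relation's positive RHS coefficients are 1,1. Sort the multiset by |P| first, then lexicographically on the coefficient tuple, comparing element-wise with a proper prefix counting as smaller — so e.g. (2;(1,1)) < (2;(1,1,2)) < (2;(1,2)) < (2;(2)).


Primitive collections (20):

  P = {1,2}:  v_{1} + v_{2} = 0  ⇒ sig = (2;())
  P = {3,4}:  v_{3} + v_{4} = 0  ⇒ sig = (2;())
  P = {5,6}:  v_{5} + v_{6} = 0  ⇒ sig = (2;())
  P = {0,2}:  v_{0} + v_{2} = v_{3}  ⇒ sig = (2;(1))
  P = {0,4}:  v_{0} + v_{4} = v_{1}  ⇒ sig = (2;(1))
  P = {1,3}:  v_{1} + v_{3} = v_{0}  ⇒ sig = (2;(1))
  P = {1,4}:  v_{1} + v_{4} = v_{6}  ⇒ sig = (2;(1))
  P = {1,5}:  v_{1} + v_{5} = v_{3}  ⇒ sig = (2;(1))
  P = {2,3}:  v_{2} + v_{3} = v_{5}  ⇒ sig = (2;(1))
  P = {2,6}:  v_{2} + v_{6} = v_{4}  ⇒ sig = (2;(1))
  P = {3,6}:  v_{3} + v_{6} = v_{1}  ⇒ sig = (2;(1))
  P = {3,7}:  v_{3} + v_{7} = v_{6}  ⇒ sig = (2;(1))
  P = {4,5}:  v_{4} + v_{5} = v_{2}  ⇒ sig = (2;(1))
  P = {4,6}:  v_{4} + v_{6} = v_{7}  ⇒ sig = (2;(1))
  P = {5,7}:  v_{5} + v_{7} = v_{4}  ⇒ sig = (2;(1))
  P = {0,7}:  v_{0} + v_{7} = v_{1} + v_{6}  ⇒ sig = (2;(1,1))
  P = {0,5}:  v_{0} + v_{5} = 2·v_{3}  ⇒ sig = (2;(2))
  P = {0,6}:  v_{0} + v_{6} = 2·v_{1}  ⇒ sig = (2;(2))
  P = {1,7}:  v_{1} + v_{7} = 2·v_{6}  ⇒ sig = (2;(2))
  P = {2,7}:  v_{2} + v_{7} = 2·v_{4}  ⇒ sig = (2;(2))

Sorted signature multiset PRS(X):
    (2;())
    (2;())
    (2;())
    (2;(1))
    (2;(1))
    (2;(1))
    (2;(1))
    (2;(1))
    (2;(1))
    (2;(1))
    (2;(1))
    (2;(1))
    (2;(1))
    (2;(1))
    (2;(1))
    (2;(1,1))
    (2;(2))
    (2;(2))
    (2;(2))
    (2;(2))


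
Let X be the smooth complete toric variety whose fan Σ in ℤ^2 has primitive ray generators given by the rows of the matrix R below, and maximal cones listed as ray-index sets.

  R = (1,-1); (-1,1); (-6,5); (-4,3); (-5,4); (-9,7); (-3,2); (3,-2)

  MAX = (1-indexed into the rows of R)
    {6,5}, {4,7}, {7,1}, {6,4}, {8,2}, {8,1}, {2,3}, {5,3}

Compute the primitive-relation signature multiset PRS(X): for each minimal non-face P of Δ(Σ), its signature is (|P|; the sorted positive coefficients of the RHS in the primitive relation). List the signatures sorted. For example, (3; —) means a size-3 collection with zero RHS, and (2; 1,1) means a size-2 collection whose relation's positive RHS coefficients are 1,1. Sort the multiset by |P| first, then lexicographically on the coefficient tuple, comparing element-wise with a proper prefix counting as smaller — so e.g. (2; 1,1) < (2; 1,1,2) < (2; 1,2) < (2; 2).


The 20 primitive collections of Σ (r=8, n=2):

  P = {1,2}:  v_{1} + v_{2} = 0  ⇒ sig = (2; —)
  P = {7,8}:  v_{7} + v_{8} = 0  ⇒ sig = (2; —)
  P = {1,3}:  v_{1} + v_{3} = v_{5}  ⇒ sig = (2; 1)
  P = {1,4}:  v_{1} + v_{4} = v_{7}  ⇒ sig = (2; 1)
  P = {1,5}:  v_{1} + v_{5} = v_{4}  ⇒ sig = (2; 1)
  P = {2,4}:  v_{2} + v_{4} = v_{5}  ⇒ sig = (2; 1)
  P = {2,5}:  v_{2} + v_{5} = v_{3}  ⇒ sig = (2; 1)
  P = {2,7}:  v_{2} + v_{7} = v_{4}  ⇒ sig = (2; 1)
  P = {3,7}:  v_{3} + v_{7} = v_{6}  ⇒ sig = (2; 1)
  P = {4,5}:  v_{4} + v_{5} = v_{6}  ⇒ sig = (2; 1)
  P = {4,8}:  v_{4} + v_{8} = v_{2}  ⇒ sig = (2; 1)
  P = {6,8}:  v_{6} + v_{8} = v_{3}  ⇒ sig = (2; 1)
  P = {1,6}:  v_{1} + v_{6} = 2·v_{4}  ⇒ sig = (2; 2)
  P = {2,6}:  v_{2} + v_{6} = 2·v_{5}  ⇒ sig = (2; 2)
  P = {3,4}:  v_{3} + v_{4} = 2·v_{5}  ⇒ sig = (2; 2)
  P = {5,7}:  v_{5} + v_{7} = 2·v_{4}  ⇒ sig = (2; 2)
  P = {5,8}:  v_{5} + v_{8} = 2·v_{2}  ⇒ sig = (2; 2)
  P = {3,6}:  v_{3} + v_{6} = 3·v_{5}  ⇒ sig = (2; 3)
  P = {3,8}:  v_{3} + v_{8} = 3·v_{2}  ⇒ sig = (2; 3)
  P = {6,7}:  v_{6} + v_{7} = 3·v_{4}  ⇒ sig = (2; 3)

Hence PRS(X_Σ) =
[(2; —), (2; —), (2; 1), (2; 1), (2; 1), (2; 1), (2; 1), (2; 1), (2; 1), (2; 1), (2; 1), (2; 1), (2; 2), (2; 2), (2; 2), (2; 2), (2; 2), (2; 3), (2; 3), (2; 3)]


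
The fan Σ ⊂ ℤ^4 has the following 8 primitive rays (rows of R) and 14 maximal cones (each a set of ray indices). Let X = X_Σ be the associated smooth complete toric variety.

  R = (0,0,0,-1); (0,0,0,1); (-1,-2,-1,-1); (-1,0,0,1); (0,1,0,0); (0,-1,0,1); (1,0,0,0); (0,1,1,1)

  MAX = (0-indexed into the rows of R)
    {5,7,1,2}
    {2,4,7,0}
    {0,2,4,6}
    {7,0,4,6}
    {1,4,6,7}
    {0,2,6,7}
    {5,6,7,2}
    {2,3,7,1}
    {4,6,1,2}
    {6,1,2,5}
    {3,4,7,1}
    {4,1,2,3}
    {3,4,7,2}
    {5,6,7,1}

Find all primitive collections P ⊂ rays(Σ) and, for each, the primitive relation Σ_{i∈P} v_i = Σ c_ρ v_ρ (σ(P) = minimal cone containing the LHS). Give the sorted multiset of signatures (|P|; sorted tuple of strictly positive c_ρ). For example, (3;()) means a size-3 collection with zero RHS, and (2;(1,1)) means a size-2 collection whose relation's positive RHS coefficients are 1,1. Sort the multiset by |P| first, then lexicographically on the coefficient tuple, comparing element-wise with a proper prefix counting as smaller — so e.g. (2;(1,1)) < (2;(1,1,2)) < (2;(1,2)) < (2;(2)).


|primitive collections| = 9. Relations:

  P = {0,1}:  v_{0} + v_{1} = 0  ⟹  sig = (2;())
  P = {3,6}:  v_{3} + v_{6} = v_{1}  ⟹  sig = (2;(1))
  P = {4,5}:  v_{4} + v_{5} = v_{1}  ⟹  sig = (2;(1))
  P = {0,3}:  v_{0} + v_{3} = v_{2} + v_{4} + v_{7}  ⟹  sig = (2;(1,1,1))
  P = {0,5}:  v_{0} + v_{5} = v_{2} + v_{6} + v_{7}  ⟹  sig = (2;(1,1,1))
  P = {3,5}:  v_{3} + v_{5} = 2·v_{1} + v_{2} + v_{7}  ⟹  sig = (2;(1,1,2))
  P = {2,4,6,7}:  v_{2} + v_{4} + v_{6} + v_{7} = 0  ⟹  sig = (4;())
  P = {1,2,4,7}:  v_{1} + v_{2} + v_{4} + v_{7} = v_{3}  ⟹  sig = (4;(1))
  P = {1,2,6,7}:  v_{1} + v_{2} + v_{6} + v_{7} = v_{5}  ⟹  sig = (4;(1))

Hence PRS(X_Σ) =
{ (2;()),  (2;(1)) ×2,  (2;(1,1,1)) ×2,  (2;(1,1,2)),  (4;()),  (4;(1)) ×2 }


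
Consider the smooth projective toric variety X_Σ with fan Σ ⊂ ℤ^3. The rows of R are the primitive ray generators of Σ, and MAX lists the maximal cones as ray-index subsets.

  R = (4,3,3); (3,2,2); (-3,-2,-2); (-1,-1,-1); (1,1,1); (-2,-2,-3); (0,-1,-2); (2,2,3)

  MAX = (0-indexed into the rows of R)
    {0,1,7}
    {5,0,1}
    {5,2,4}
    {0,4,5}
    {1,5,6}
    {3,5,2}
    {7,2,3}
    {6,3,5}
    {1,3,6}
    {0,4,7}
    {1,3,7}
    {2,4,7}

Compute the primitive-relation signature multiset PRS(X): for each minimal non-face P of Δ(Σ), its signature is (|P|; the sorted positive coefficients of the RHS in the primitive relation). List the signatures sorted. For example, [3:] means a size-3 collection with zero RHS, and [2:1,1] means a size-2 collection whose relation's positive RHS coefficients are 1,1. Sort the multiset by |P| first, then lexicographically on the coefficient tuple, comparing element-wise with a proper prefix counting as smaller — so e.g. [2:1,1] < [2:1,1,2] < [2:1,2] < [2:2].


|primitive collections| = 11. Relations:

  • {1,2}:  v_{1} + v_{2} = 0 ; sig = [2:]
  • {3,4}:  v_{3} + v_{4} = 0 ; sig = [2:]
  • {5,7}:  v_{5} + v_{7} = 0 ; sig = [2:]
  • {0,2}:  v_{0} + v_{2} = v_{4} ; sig = [2:1]
  • {0,3}:  v_{0} + v_{3} = v_{1} ; sig = [2:1]
  • {1,4}:  v_{1} + v_{4} = v_{0} ; sig = [2:1]
  • {2,6}:  v_{2} + v_{6} = v_{3} + v_{5} ; sig = [2:1,1]
  • {4,6}:  v_{4} + v_{6} = v_{1} + v_{5} ; sig = [2:1,1]
  • {6,7}:  v_{6} + v_{7} = v_{1} + v_{3} ; sig = [2:1,1]
  • {0,6}:  v_{0} + v_{6} = 2·v_{1} + v_{5} ; sig = [2:1,2]
  • {1,3,5}:  v_{1} + v_{3} + v_{5} = v_{6} ; sig = [3:1]

so the primitive-relation signature multiset is
{ [2:] ×3,  [2:1] ×3,  [2:1,1] ×3,  [2:1,2],  [3:1] }


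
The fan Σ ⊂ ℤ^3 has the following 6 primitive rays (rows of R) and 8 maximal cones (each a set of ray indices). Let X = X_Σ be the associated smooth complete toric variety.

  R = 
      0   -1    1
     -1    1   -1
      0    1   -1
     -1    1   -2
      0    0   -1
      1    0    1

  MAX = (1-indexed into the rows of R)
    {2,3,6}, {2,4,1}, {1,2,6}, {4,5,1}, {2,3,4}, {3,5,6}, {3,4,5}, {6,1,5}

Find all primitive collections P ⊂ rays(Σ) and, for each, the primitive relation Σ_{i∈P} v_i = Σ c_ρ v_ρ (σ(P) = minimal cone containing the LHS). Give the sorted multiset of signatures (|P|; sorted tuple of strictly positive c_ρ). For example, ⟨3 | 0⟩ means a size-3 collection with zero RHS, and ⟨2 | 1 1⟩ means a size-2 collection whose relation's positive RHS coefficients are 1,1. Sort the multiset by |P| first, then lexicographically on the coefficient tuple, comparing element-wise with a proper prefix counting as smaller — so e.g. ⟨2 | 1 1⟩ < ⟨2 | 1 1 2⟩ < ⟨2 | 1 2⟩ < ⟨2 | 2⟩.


3 collections generate NE(X_Σ); each relation:

  {1,3}:  v_{1} + v_{3} = 0  ⟹  sig = ⟨2 | 0⟩
  {2,5}:  v_{2} + v_{5} = v_{4}  ⟹  sig = ⟨2 | 1⟩
  {4,6}:  v_{4} + v_{6} = v_{3}  ⟹  sig = ⟨2 | 1⟩

Sorted signature multiset PRS(X):
    |P|=2: 3 collections, coeffs (), (1), (1)


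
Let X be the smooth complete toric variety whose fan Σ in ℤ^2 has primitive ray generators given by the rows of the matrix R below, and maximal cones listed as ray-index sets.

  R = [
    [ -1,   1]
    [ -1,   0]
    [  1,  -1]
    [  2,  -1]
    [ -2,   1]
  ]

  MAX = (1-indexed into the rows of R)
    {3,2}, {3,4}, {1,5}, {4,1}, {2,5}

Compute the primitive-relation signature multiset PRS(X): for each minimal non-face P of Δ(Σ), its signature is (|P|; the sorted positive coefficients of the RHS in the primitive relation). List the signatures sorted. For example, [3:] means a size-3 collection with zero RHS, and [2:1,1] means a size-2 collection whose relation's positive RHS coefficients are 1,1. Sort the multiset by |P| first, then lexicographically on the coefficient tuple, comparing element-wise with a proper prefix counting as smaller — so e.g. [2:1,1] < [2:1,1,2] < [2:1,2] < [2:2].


Δ(Σ) — 5 vertices, 5 min non-faces:

  P = {1,3}:  v_{1} + v_{3} = 0  ⇒ sig = [2:]
  P = {4,5}:  v_{4} + v_{5} = 0  ⇒ sig = [2:]
  P = {1,2}:  v_{1} + v_{2} = v_{5}  ⇒ sig = [2:1]
  P = {2,4}:  v_{2} + v_{4} = v_{3}  ⇒ sig = [2:1]
  P = {3,5}:  v_{3} + v_{5} = v_{2}  ⇒ sig = [2:1]

so the primitive-relation signature multiset is
    [2:]
    [2:]
    [2:1]
    [2:1]
    [2:1]


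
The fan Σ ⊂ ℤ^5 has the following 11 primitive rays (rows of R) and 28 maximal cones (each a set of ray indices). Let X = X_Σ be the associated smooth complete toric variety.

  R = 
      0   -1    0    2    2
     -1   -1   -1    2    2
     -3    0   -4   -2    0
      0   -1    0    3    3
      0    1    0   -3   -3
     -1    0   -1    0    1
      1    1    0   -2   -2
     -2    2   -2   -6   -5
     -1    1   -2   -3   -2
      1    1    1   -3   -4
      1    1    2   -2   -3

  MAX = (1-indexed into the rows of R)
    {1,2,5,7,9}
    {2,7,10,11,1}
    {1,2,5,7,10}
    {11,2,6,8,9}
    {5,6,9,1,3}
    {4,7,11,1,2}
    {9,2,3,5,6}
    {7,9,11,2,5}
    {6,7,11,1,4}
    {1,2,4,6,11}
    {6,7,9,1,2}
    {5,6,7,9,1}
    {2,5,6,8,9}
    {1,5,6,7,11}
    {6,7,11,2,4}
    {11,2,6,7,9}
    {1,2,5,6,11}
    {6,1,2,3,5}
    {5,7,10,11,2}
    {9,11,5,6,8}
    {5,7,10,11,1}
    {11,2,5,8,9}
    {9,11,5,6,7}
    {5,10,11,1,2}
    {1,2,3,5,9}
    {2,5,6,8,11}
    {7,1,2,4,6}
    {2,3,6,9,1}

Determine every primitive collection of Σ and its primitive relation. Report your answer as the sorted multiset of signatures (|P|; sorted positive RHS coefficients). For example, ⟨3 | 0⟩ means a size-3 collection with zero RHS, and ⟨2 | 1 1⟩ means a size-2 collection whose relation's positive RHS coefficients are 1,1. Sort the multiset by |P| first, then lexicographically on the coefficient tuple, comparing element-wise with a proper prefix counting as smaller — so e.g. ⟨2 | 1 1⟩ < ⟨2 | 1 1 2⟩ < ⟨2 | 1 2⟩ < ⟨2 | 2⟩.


Δ(Σ) — 11 vertices, 20 min non-faces:

  • {4,5}:  v_{4} + v_{5} = 0  so sig = ⟨2 | 0⟩
  • {6,10}:  v_{6} + v_{10} = v_{5}  so sig = ⟨2 | 1⟩
  • {4,9}:  v_{4} + v_{9} = v_{2} + v_{6} + v_{7}  so sig = ⟨2 | 1 1 1⟩
  • {3,4}:  v_{3} + v_{4} = v_{1} + v_{2} + v_{6} + v_{9}  so sig = ⟨2 | 1 1 1 1⟩
  • {4,8}:  v_{4} + v_{8} = v_{2} + v_{6} + v_{9} + v_{11}  so sig = ⟨2 | 1 1 1 1⟩
  • {4,10}:  v_{4} + v_{10} = v_{1} + v_{2} + v_{7} + v_{11}  so sig = ⟨2 | 1 1 1 1⟩
  • {3,10}:  v_{3} + v_{10} = v_{1} + v_{2} + 2·v_{5} + v_{9}  so sig = ⟨2 | 1 1 1 2⟩
  • {8,10}:  v_{8} + v_{10} = v_{2} + 2·v_{5} + v_{9} + v_{11}  so sig = ⟨2 | 1 1 1 2⟩
  • {1,8}:  v_{1} + v_{8} = v_{2} + 2·v_{5} + v_{6}  so sig = ⟨2 | 1 1 2⟩
  • {3,11}:  v_{3} + v_{11} = v_{2} + 2·v_{5} + v_{6}  so sig = ⟨2 | 1 1 2⟩
  • {9,10}:  v_{9} + v_{10} = v_{2} + 2·v_{5} + v_{7}  so sig = ⟨2 | 1 1 2⟩
  • {3,7}:  v_{3} + v_{7} = v_{1} + 2·v_{9}  so sig = ⟨2 | 1 2⟩
  • {7,8}:  v_{7} + v_{8} = 2·v_{9} + v_{11}  so sig = ⟨2 | 1 2⟩
  • {3,8}:  v_{3} + v_{8} = 2·v_{2} + 3·v_{5} + 2·v_{6} + v_{9}  so sig = ⟨2 | 1 2 2 3⟩
  • {1,9,11}:  v_{1} + v_{9} + v_{11} = v_{5}  so sig = ⟨3 | 1⟩
  • {2,5,6,7}:  v_{2} + v_{5} + v_{6} + v_{7} = v_{9}  so sig = ⟨4 | 1⟩
  • {1,2,6,7,11}:  v_{1} + v_{2} + v_{6} + v_{7} + v_{11} = 0  so sig = ⟨5 | 0⟩
  • {1,2,5,6,9}:  v_{1} + v_{2} + v_{5} + v_{6} + v_{9} = v_{3}  so sig = ⟨5 | 1⟩
  • {1,2,5,7,11}:  v_{1} + v_{2} + v_{5} + v_{7} + v_{11} = v_{10}  so sig = ⟨5 | 1⟩
  • {2,5,6,9,11}:  v_{2} + v_{5} + v_{6} + v_{9} + v_{11} = v_{8}  so sig = ⟨5 | 1⟩

Hence PRS(X_Σ) =
{ ⟨2 | 0⟩,  ⟨2 | 1⟩,  ⟨2 | 1 1 1⟩,  ⟨2 | 1 1 1 1⟩ ×3,  ⟨2 | 1 1 1 2⟩ ×2,  ⟨2 | 1 1 2⟩ ×3,  ⟨2 | 1 2⟩ ×2,  ⟨2 | 1 2 2 3⟩,  ⟨3 | 1⟩,  ⟨4 | 1⟩,  ⟨5 | 0⟩,  ⟨5 | 1⟩ ×3 }


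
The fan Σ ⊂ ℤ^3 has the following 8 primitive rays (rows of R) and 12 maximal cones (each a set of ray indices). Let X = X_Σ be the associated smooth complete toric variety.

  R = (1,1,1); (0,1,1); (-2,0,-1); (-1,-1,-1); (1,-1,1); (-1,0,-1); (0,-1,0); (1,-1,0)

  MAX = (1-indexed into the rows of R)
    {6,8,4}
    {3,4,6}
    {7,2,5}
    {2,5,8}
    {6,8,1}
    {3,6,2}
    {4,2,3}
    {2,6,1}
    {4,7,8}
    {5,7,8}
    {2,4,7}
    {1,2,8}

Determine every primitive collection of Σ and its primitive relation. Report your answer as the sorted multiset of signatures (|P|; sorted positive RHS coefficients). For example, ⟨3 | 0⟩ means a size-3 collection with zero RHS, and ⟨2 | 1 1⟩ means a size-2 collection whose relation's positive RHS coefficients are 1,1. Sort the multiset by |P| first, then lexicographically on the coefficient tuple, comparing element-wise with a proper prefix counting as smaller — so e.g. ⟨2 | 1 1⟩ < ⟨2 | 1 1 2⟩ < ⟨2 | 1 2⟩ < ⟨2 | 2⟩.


|primitive collections| = 14. Relations:

  • {1,4}:  v_{1} + v_{4} = 0  so sig = ⟨2 | 0⟩
  • {3,8}:  v_{3} + v_{8} = v_{4}  so sig = ⟨2 | 1⟩
  • {5,6}:  v_{5} + v_{6} = v_{7}  so sig = ⟨2 | 1⟩
  • {6,7}:  v_{6} + v_{7} = v_{4}  so sig = ⟨2 | 1⟩
  • {1,3}:  v_{1} + v_{3} = v_{2} + v_{6}  so sig = ⟨2 | 1 1⟩
  • {1,7}:  v_{1} + v_{7} = v_{2} + v_{8}  so sig = ⟨2 | 1 1⟩
  • {3,5}:  v_{3} + v_{5} = v_{2} + v_{4} + v_{7}  so sig = ⟨2 | 1 1 1⟩
  • {3,7}:  v_{3} + v_{7} = v_{2} + 2·v_{4}  so sig = ⟨2 | 1 2⟩
  • {4,5}:  v_{4} + v_{5} = 2·v_{7}  so sig = ⟨2 | 2⟩
  • {1,5}:  v_{1} + v_{5} = 2·v_{2} + 2·v_{8}  so sig = ⟨2 | 2 2⟩
  • {2,6,8}:  v_{2} + v_{6} + v_{8} = 0  so sig = ⟨3 | 0⟩
  • {2,4,6}:  v_{2} + v_{4} + v_{6} = v_{3}  so sig = ⟨3 | 1⟩
  • {2,4,8}:  v_{2} + v_{4} + v_{8} = v_{7}  so sig = ⟨3 | 1⟩
  • {2,7,8}:  v_{2} + v_{7} + v_{8} = v_{5}  so sig = ⟨3 | 1⟩

Signatures (|P|; sorted positive RHS coefficients), sorted:
{ ⟨2 | 0⟩,  ⟨2 | 1⟩ ×3,  ⟨2 | 1 1⟩ ×2,  ⟨2 | 1 1 1⟩,  ⟨2 | 1 2⟩,  ⟨2 | 2⟩,  ⟨2 | 2 2⟩,  ⟨3 | 0⟩,  ⟨3 | 1⟩ ×3 }


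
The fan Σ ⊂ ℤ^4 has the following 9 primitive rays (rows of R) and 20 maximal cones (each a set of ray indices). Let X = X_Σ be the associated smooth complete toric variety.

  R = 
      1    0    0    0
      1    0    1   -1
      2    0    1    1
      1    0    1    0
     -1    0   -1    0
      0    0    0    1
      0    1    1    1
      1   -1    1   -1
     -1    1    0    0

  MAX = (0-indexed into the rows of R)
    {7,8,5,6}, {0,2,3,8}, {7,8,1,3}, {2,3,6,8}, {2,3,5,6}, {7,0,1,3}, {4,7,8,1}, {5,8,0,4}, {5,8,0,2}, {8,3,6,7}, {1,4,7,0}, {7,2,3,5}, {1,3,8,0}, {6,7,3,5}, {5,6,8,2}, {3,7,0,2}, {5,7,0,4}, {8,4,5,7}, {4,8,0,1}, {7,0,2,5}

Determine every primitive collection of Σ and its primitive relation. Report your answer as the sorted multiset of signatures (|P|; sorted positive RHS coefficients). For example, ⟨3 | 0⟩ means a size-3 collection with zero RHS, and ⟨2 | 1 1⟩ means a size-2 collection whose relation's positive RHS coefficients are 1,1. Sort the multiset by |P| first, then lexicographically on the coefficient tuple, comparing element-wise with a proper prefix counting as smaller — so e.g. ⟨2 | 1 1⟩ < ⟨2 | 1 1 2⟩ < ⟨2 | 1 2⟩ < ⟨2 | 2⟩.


Σ has 12 primitive collections:

  P={3,4}:  v_{3} + v_{4} = 0 — sig = ⟨2 | 0⟩
  P={1,5}:  v_{1} + v_{5} = v_{3} — sig = ⟨2 | 1⟩
  P={0,6}:  v_{0} + v_{6} = v_{2} + v_{8} — sig = ⟨2 | 1 1⟩
  P={2,4}:  v_{2} + v_{4} = v_{0} + v_{5} — sig = ⟨2 | 1 1⟩
  P={4,6}:  v_{4} + v_{6} = v_{5} + v_{8} — sig = ⟨2 | 1 1⟩
  P={1,2}:  v_{1} + v_{2} = v_{0} + 2·v_{3} — sig = ⟨2 | 1 2⟩
  P={1,6}:  v_{1} + v_{6} = 2·v_{3} + v_{8} — sig = ⟨2 | 1 2⟩
  P={0,3,5}:  v_{0} + v_{3} + v_{5} = v_{2} — sig = ⟨3 | 1⟩
  P={0,7,8}:  v_{0} + v_{7} + v_{8} = v_{1} — sig = ⟨3 | 1⟩
  P={3,5,8}:  v_{3} + v_{5} + v_{8} = v_{6} — sig = ⟨3 | 1⟩
  P={2,6,7}:  v_{2} + v_{6} + v_{7} = 3·v_{3} + v_{5} — sig = ⟨3 | 1 3⟩
  P={2,7,8}:  v_{2} + v_{7} + v_{8} = 2·v_{3} — sig = ⟨3 | 2⟩

Hence PRS(X_Σ) =
    ⟨2 | 0⟩
    ⟨2 | 1⟩
    ⟨2 | 1 1⟩
    ⟨2 | 1 1⟩
    ⟨2 | 1 1⟩
    ⟨2 | 1 2⟩
    ⟨2 | 1 2⟩
    ⟨3 | 1⟩
    ⟨3 | 1⟩
    ⟨3 | 1⟩
    ⟨3 | 1 3⟩
    ⟨3 | 2⟩


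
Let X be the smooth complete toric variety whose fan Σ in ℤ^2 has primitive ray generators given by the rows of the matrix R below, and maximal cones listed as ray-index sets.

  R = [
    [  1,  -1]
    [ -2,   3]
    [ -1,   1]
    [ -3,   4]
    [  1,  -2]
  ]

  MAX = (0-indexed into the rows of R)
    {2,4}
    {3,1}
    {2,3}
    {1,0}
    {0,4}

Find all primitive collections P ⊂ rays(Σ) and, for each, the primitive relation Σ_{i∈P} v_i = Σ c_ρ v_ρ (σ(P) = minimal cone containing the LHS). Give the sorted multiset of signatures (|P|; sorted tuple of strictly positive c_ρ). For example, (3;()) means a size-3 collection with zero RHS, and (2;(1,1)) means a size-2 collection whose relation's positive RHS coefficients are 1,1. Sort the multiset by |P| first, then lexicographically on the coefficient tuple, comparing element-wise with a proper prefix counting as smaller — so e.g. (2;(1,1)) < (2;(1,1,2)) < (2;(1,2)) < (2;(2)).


Minimal non-faces — 5 found among 5 rays, 5 max cones:

  {0,2}:  v_{0} + v_{2} = 0 — sig = (2;())
  {0,3}:  v_{0} + v_{3} = v_{1} — sig = (2;(1))
  {1,2}:  v_{1} + v_{2} = v_{3} — sig = (2;(1))
  {1,4}:  v_{1} + v_{4} = v_{2} — sig = (2;(1))
  {3,4}:  v_{3} + v_{4} = 2·v_{2} — sig = (2;(2))

Sorted signature multiset PRS(X):
[(2;()), (2;(1)), (2;(1)), (2;(1)), (2;(2))]


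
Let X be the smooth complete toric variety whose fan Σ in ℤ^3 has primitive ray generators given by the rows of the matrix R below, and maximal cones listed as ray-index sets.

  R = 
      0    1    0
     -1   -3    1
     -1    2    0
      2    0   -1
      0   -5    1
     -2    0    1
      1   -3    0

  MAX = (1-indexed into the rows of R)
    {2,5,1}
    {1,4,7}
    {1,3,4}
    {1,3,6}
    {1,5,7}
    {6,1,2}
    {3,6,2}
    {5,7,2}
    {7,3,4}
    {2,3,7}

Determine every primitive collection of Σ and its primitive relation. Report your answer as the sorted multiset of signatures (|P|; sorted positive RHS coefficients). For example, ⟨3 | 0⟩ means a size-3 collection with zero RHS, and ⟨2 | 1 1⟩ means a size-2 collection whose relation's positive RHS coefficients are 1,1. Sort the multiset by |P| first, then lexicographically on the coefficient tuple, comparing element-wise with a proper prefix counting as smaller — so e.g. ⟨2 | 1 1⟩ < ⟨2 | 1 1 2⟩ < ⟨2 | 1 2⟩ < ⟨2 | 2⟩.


Σ has 9 primitive collections:

  {4,6}:  v_{4} + v_{6} = 0 — sig = ⟨2 | 0⟩
  {2,4}:  v_{2} + v_{4} = v_{7} — sig = ⟨2 | 1⟩
  {3,5}:  v_{3} + v_{5} = v_{2} — sig = ⟨2 | 1⟩
  {6,7}:  v_{6} + v_{7} = v_{2} — sig = ⟨2 | 1⟩
  {4,5}:  v_{4} + v_{5} = v_{1} + 2·v_{7} — sig = ⟨2 | 1 2⟩
  {5,6}:  v_{5} + v_{6} = v_{1} + 2·v_{2} — sig = ⟨2 | 1 2⟩
  {1,3,7}:  v_{1} + v_{3} + v_{7} = 0 — sig = ⟨3 | 0⟩
  {1,2,3}:  v_{1} + v_{2} + v_{3} = v_{6} — sig = ⟨3 | 1⟩
  {1,2,7}:  v_{1} + v_{2} + v_{7} = v_{5} — sig = ⟨3 | 1⟩

so the primitive-relation signature multiset is
    ⟨2 | 0⟩
    ⟨2 | 1⟩
    ⟨2 | 1⟩
    ⟨2 | 1⟩
    ⟨2 | 1 2⟩
    ⟨2 | 1 2⟩
    ⟨3 | 0⟩
    ⟨3 | 1⟩
    ⟨3 | 1⟩


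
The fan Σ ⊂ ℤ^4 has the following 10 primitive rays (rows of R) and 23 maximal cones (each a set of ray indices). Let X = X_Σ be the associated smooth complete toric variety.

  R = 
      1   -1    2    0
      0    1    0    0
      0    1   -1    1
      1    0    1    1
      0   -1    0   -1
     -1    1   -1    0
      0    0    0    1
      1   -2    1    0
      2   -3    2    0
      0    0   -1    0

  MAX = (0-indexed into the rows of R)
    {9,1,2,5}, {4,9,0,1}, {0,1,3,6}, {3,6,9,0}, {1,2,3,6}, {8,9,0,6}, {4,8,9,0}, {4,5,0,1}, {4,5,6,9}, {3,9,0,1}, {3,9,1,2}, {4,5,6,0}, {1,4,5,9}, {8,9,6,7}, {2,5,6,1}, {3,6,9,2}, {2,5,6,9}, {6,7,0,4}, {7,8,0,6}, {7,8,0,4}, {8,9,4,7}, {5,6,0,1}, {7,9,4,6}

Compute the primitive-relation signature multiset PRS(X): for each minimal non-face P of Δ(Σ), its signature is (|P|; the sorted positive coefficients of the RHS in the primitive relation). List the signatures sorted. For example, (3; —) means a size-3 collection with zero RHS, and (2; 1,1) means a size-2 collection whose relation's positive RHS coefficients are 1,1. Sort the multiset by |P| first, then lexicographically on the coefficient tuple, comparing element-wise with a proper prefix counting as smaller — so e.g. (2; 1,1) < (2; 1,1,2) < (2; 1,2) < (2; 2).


|primitive collections| = 18. Relations:

  P = {0,2}:  v_{0} + v_{2} = v_{3}  ⟹  sig = (2; 1)
  P = {2,4}:  v_{2} + v_{4} = v_{9}  ⟹  sig = (2; 1)
  P = {5,8}:  v_{5} + v_{8} = v_{7}  ⟹  sig = (2; 1)
  P = {1,7}:  v_{1} + v_{7} = v_{0} + v_{9}  ⟹  sig = (2; 1,1)
  P = {3,4}:  v_{3} + v_{4} = v_{0} + v_{9}  ⟹  sig = (2; 1,1)
  P = {3,5}:  v_{3} + v_{5} = v_{1} + v_{6}  ⟹  sig = (2; 1,1)
  P = {5,7}:  v_{5} + v_{7} = v_{4} + v_{6}  ⟹  sig = (2; 1,1)
  P = {2,7}:  v_{2} + v_{7} = v_{0} + v_{6} + 2·v_{9}  ⟹  sig = (2; 1,1,2)
  P = {3,7}:  v_{3} + v_{7} = 2·v_{0} + v_{6} + 2·v_{9}  ⟹  sig = (2; 1,2,2)
  P = {2,8}:  v_{2} + v_{8} = 2·v_{0} + v_{6} + 3·v_{9}  ⟹  sig = (2; 1,2,3)
  P = {3,8}:  v_{3} + v_{8} = 3·v_{0} + v_{6} + 3·v_{9}  ⟹  sig = (2; 1,3,3)
  P = {1,8}:  v_{1} + v_{8} = 2·v_{0} + 2·v_{9}  ⟹  sig = (2; 2,2)
  P = {0,5,9}:  v_{0} + v_{5} + v_{9} = 0  ⟹  sig = (3; —)
  P = {1,4,6}:  v_{1} + v_{4} + v_{6} = 0  ⟹  sig = (3; —)
  P = {0,7,9}:  v_{0} + v_{7} + v_{9} = v_{8}  ⟹  sig = (3; 1)
  P = {1,6,9}:  v_{1} + v_{6} + v_{9} = v_{2}  ⟹  sig = (3; 1)
  P = {4,6,8}:  v_{4} + v_{6} + v_{8} = 2·v_{7}  ⟹  sig = (3; 2)
  P = {0,4,6,9}:  v_{0} + v_{4} + v_{6} + v_{9} = v_{7}  ⟹  sig = (4; 1)

Hence PRS(X_Σ) =
[(2; 1), (2; 1), (2; 1), (2; 1,1), (2; 1,1), (2; 1,1), (2; 1,1), (2; 1,1,2), (2; 1,2,2), (2; 1,2,3), (2; 1,3,3), (2; 2,2), (3; —), (3; —), (3; 1), (3; 1), (3; 2), (4; 1)]


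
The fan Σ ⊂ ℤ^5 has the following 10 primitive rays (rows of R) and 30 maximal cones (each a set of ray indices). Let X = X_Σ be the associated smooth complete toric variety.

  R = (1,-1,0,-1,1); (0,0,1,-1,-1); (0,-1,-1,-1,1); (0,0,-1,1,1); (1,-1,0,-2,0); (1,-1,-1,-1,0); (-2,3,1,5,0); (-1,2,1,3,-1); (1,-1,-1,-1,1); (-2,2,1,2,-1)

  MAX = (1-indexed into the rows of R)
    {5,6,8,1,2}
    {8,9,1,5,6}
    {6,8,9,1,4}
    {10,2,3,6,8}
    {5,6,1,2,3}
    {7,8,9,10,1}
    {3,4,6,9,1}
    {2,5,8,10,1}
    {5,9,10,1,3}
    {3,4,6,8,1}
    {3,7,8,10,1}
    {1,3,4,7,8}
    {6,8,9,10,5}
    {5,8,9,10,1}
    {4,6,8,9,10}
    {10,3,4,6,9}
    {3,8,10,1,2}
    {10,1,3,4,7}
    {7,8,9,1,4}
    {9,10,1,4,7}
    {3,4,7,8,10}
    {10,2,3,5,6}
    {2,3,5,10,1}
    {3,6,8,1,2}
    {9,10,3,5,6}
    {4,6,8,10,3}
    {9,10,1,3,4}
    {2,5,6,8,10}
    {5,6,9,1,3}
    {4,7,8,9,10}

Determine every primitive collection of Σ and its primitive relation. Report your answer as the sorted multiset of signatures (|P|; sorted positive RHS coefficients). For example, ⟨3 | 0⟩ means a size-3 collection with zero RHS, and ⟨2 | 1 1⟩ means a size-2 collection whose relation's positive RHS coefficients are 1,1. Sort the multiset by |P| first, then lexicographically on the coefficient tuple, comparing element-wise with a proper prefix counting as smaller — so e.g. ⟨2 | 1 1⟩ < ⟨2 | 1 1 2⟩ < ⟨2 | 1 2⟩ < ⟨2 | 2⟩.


The 11 primitive collections of Σ (r=10, n=5):

  P = {2,4}:  v_{2} + v_{4} = 0 ; sig = ⟨2 | 0⟩
  P = {2,9}:  v_{2} + v_{9} = v_{5} ; sig = ⟨2 | 1⟩
  P = {4,5}:  v_{4} + v_{5} = v_{9} ; sig = ⟨2 | 1⟩
  P = {6,7}:  v_{6} + v_{7} = v_{4} + v_{8} ; sig = ⟨2 | 1 1⟩
  P = {2,7}:  v_{2} + v_{7} = v_{1} + v_{8} + v_{10} ; sig = ⟨2 | 1 1 1⟩
  P = {5,7}:  v_{5} + v_{7} = v_{1} + v_{8} + v_{9} + v_{10} ; sig = ⟨2 | 1 1 1 1⟩
  P = {1,6,10}:  v_{1} + v_{6} + v_{10} = 0 ; sig = ⟨3 | 0⟩
  P = {3,5,8}:  v_{3} + v_{5} + v_{8} = 0 ; sig = ⟨3 | 0⟩
  P = {3,8,9}:  v_{3} + v_{8} + v_{9} = v_{4} ; sig = ⟨3 | 1⟩
  P = {3,7,9}:  v_{3} + v_{7} + v_{9} = v_{1} + 2·v_{4} + v_{10} ; sig = ⟨3 | 1 1 2⟩
  P = {1,4,8,10}:  v_{1} + v_{4} + v_{8} + v_{10} = v_{7} ; sig = ⟨4 | 1⟩

Signatures (|P|; sorted positive RHS coefficients), sorted:
    ⟨2 | 0⟩
    ⟨2 | 1⟩
    ⟨2 | 1⟩
    ⟨2 | 1 1⟩
    ⟨2 | 1 1 1⟩
    ⟨2 | 1 1 1 1⟩
    ⟨3 | 0⟩
    ⟨3 | 0⟩
    ⟨3 | 1⟩
    ⟨3 | 1 1 2⟩
    ⟨4 | 1⟩


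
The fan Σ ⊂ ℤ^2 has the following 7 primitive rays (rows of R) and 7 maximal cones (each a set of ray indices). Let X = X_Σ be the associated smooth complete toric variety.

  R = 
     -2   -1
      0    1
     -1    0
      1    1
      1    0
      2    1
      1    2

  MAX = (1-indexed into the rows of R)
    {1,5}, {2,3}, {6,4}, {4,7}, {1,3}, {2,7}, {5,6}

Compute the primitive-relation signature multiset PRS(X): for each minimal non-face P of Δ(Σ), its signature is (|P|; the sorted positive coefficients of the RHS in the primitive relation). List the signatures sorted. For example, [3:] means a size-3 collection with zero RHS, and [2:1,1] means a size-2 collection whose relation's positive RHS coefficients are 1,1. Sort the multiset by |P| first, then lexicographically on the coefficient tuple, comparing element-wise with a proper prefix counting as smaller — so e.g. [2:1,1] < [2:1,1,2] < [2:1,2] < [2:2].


The 14 primitive collections of Σ (r=7, n=2):

  {1,6}:  v_{1} + v_{6} = 0  so sig = [2:]
  {3,5}:  v_{3} + v_{5} = 0  so sig = [2:]
  {1,4}:  v_{1} + v_{4} = v_{3}  so sig = [2:1]
  {2,4}:  v_{2} + v_{4} = v_{7}  so sig = [2:1]
  {2,5}:  v_{2} + v_{5} = v_{4}  so sig = [2:1]
  {3,4}:  v_{3} + v_{4} = v_{2}  so sig = [2:1]
  {3,6}:  v_{3} + v_{6} = v_{4}  so sig = [2:1]
  {4,5}:  v_{4} + v_{5} = v_{6}  so sig = [2:1]
  {1,7}:  v_{1} + v_{7} = v_{2} + v_{3}  so sig = [2:1,1]
  {1,2}:  v_{1} + v_{2} = 2·v_{3}  so sig = [2:2]
  {2,6}:  v_{2} + v_{6} = 2·v_{4}  so sig = [2:2]
  {3,7}:  v_{3} + v_{7} = 2·v_{2}  so sig = [2:2]
  {5,7}:  v_{5} + v_{7} = 2·v_{4}  so sig = [2:2]
  {6,7}:  v_{6} + v_{7} = 3·v_{4}  so sig = [2:3]

Sorted signature multiset PRS(X):
[[2:], [2:], [2:1], [2:1], [2:1], [2:1], [2:1], [2:1], [2:1,1], [2:2], [2:2], [2:2], [2:2], [2:3]]
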